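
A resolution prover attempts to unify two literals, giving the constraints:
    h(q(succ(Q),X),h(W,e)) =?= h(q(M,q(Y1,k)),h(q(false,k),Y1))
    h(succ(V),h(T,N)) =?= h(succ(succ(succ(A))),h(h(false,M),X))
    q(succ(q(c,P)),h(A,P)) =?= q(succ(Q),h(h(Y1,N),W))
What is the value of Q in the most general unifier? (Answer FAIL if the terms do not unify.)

q(c,q(false,k))

Decompose h/2: q(succ(Q),X) =?= q(M,q(Y1,k)),  h(W,e) =?= h(q(false,k),Y1).
Decompose q/2: succ(Q) =?= M,  X =?= q(Y1,k).
Bind M := succ(Q); substituting into the one remaining equation that mentions M gives: h(succ(V),h(T,N)) =?= h(succ(succ(succ(A))),h(h(false,succ(Q)),X)).
Bind X := q(Y1,k); substituting into the one remaining equation that mentions X gives: h(succ(V),h(T,N)) =?= h(succ(succ(succ(A))),h(h(false,succ(Q)),q(Y1,k))).
Decompose h/2: W =?= q(false,k),  e =?= Y1.
Bind W := q(false,k); substituting into the one remaining equation that mentions W gives: q(succ(q(c,P)),h(A,P)) =?= q(succ(Q),h(h(Y1,N),q(false,k))).
Bind Y1 := e; substituting into the remaining equations gives: h(succ(V),h(T,N)) =?= h(succ(succ(succ(A))),h(h(false,succ(Q)),q(e,k))),  q(succ(q(c,P)),h(A,P)) =?= q(succ(Q),h(h(e,N),q(false,k))). Substituting into the earlier binding gives X := q(e,k).
Decompose h/2: succ(V) =?= succ(succ(succ(A))),  h(T,N) =?= h(h(false,succ(Q)),q(e,k)).
Decompose succ/1: V =?= succ(succ(A)).
Bind V := succ(succ(A)); no other remaining equation mentions V.
Decompose h/2: T =?= h(false,succ(Q)),  N =?= q(e,k).
Bind T := h(false,succ(Q)); no other remaining equation mentions T.
Bind N := q(e,k); substituting into the remaining equation gives: q(succ(q(c,P)),h(A,P)) =?= q(succ(Q),h(h(e,q(e,k)),q(false,k))).
Decompose q/2: succ(q(c,P)) =?= succ(Q),  h(A,P) =?= h(h(e,q(e,k)),q(false,k)).
Decompose succ/1: q(c,P) =?= Q.
Bind Q := q(c,P); no other remaining equation mentions Q. Substituting into the earlier bindings gives M := succ(q(c,P)), T := h(false,succ(q(c,P))).
Decompose h/2: A =?= h(e,q(e,k)),  P =?= q(false,k).
Bind A := h(e,q(e,k)); no other remaining equation mentions A. Substituting into the earlier binding gives V := succ(succ(h(e,q(e,k)))).
Bind P := q(false,k). Substituting into the earlier bindings gives M := succ(q(c,q(false,k))), T := h(false,succ(q(c,q(false,k)))), Q := q(c,q(false,k)).
MGU = { M -> succ(q(c,q(false,k))), X -> q(e,k), W -> q(false,k), Y1 -> e, V -> succ(succ(h(e,q(e,k)))), T -> h(false,succ(q(c,q(false,k)))), N -> q(e,k), Q -> q(c,q(false,k)), A -> h(e,q(e,k)), P -> q(false,k) }, so Q -> q(c,q(false,k)).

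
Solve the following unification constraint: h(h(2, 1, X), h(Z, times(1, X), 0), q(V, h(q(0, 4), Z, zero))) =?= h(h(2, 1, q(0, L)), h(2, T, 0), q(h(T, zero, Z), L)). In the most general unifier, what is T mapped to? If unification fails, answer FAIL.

Decompose h/3: h(2, 1, X) =?= h(2, 1, q(0, L)),  h(Z, times(1, X), 0) =?= h(2, T, 0),  q(V, h(q(0, 4), Z, zero)) =?= q(h(T, zero, Z), L).
Decompose h/3: 2 =?= 2,  1 =?= 1,  X =?= q(0, L).
Delete trivial equation 2 =?= 2.
Delete trivial equation 1 =?= 1.
Bind X := q(0, L); substituting into the one remaining equation that mentions X gives: h(Z, times(1, q(0, L)), 0) =?= h(2, T, 0).
Decompose h/3: Z =?= 2,  times(1, q(0, L)) =?= T,  0 =?= 0.
Bind Z := 2; substituting into the one remaining equation that mentions Z gives: q(V, h(q(0, 4), 2, zero)) =?= q(h(T, zero, 2), L).
Bind T := times(1, q(0, L)); substituting into the one remaining equation that mentions T gives: q(V, h(q(0, 4), 2, zero)) =?= q(h(times(1, q(0, L)), zero, 2), L).
Delete trivial equation 0 =?= 0.
Decompose q/2: V =?= h(times(1, q(0, L)), zero, 2),  h(q(0, 4), 2, zero) =?= L.
Bind V := h(times(1, q(0, L)), zero, 2); no other remaining equation mentions V.
Bind L := h(q(0, 4), 2, zero). Substituting into the earlier bindings gives X := q(0, h(q(0, 4), 2, zero)), T := times(1, q(0, h(q(0, 4), 2, zero))), V := h(times(1, q(0, h(q(0, 4), 2, zero))), zero, 2).
MGU = { X ↦ q(0, h(q(0, 4), 2, zero)), Z ↦ 2, T ↦ times(1, q(0, h(q(0, 4), 2, zero))), V ↦ h(times(1, q(0, h(q(0, 4), 2, zero))), zero, 2), L ↦ h(q(0, 4), 2, zero) }, so T ↦ times(1, q(0, h(q(0, 4), 2, zero))).

times(1, q(0, h(q(0, 4), 2, zero)))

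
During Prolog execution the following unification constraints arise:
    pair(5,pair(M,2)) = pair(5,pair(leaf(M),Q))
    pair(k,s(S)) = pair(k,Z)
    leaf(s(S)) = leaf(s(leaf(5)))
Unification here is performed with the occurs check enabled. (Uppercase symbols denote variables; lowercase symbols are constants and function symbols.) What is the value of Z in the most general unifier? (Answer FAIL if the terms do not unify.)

FAIL

Decompose pair/2: 5 = 5,  pair(M,2) = pair(leaf(M),Q).
Delete trivial equation 5 = 5.
Decompose pair/2: M = leaf(M),  2 = Q.
Occurs check fails: M occurs in leaf(M); the equation M = leaf(M) has no finite solution.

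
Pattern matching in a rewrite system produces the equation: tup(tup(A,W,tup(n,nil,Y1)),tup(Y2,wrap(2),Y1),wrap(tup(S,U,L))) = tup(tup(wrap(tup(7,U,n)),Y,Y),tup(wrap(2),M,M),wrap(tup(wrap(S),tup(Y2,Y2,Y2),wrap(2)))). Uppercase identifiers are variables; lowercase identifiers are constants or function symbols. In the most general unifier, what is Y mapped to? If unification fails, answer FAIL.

Decompose tup/3: tup(A,W,tup(n,nil,Y1)) = tup(wrap(tup(7,U,n)),Y,Y),  tup(Y2,wrap(2),Y1) = tup(wrap(2),M,M),  wrap(tup(S,U,L)) = wrap(tup(wrap(S),tup(Y2,Y2,Y2),wrap(2))).
Decompose tup/3: A = wrap(tup(7,U,n)),  W = Y,  tup(n,nil,Y1) = Y.
Bind A := wrap(tup(7,U,n)); no other remaining equation mentions A.
Bind W := Y; no other remaining equation mentions W.
Bind Y := tup(n,nil,Y1); no other remaining equation mentions Y. Substituting into the earlier binding gives W := tup(n,nil,Y1).
Decompose tup/3: Y2 = wrap(2),  wrap(2) = M,  Y1 = M.
Bind Y2 := wrap(2); substituting into the one remaining equation that mentions Y2 gives: wrap(tup(S,U,L)) = wrap(tup(wrap(S),tup(wrap(2),wrap(2),wrap(2)),wrap(2))).
Bind M := wrap(2); substituting into the one remaining equation that mentions M gives: Y1 = wrap(2).
Bind Y1 := wrap(2); no other remaining equation mentions Y1. Substituting into the earlier bindings gives W := tup(n,nil,wrap(2)), Y := tup(n,nil,wrap(2)).
Decompose wrap/1: tup(S,U,L) = tup(wrap(S),tup(wrap(2),wrap(2),wrap(2)),wrap(2)).
Decompose tup/3: S = wrap(S),  U = tup(wrap(2),wrap(2),wrap(2)),  L = wrap(2).
Occurs check fails: S occurs in wrap(S); the equation S = wrap(S) has no finite solution.

FAIL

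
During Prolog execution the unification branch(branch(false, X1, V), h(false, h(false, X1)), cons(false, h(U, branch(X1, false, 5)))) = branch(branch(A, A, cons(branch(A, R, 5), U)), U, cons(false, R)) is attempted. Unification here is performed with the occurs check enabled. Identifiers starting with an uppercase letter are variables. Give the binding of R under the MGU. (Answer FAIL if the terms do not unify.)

h(h(false, h(false, false)), branch(false, false, 5))

Decompose branch/3: branch(false, X1, V) = branch(A, A, cons(branch(A, R, 5), U)),  h(false, h(false, X1)) = U,  cons(false, h(U, branch(X1, false, 5))) = cons(false, R).
Decompose branch/3: false = A,  X1 = A,  V = cons(branch(A, R, 5), U).
Bind A := false; substituting into the 2 remaining equations that mention A gives: X1 = false,  V = cons(branch(false, R, 5), U).
Bind X1 := false; substituting into the 2 remaining equations that mention X1 gives: h(false, h(false, false)) = U,  cons(false, h(U, branch(false, false, 5))) = cons(false, R).
Bind V := cons(branch(false, R, 5), U); no other remaining equation mentions V.
Bind U := h(false, h(false, false)); substituting into the remaining equation gives: cons(false, h(h(false, h(false, false)), branch(false, false, 5))) = cons(false, R). Substituting into the earlier binding gives V := cons(branch(false, R, 5), h(false, h(false, false))).
Decompose cons/2: false = false,  h(h(false, h(false, false)), branch(false, false, 5)) = R.
Delete trivial equation false = false.
Bind R := h(h(false, h(false, false)), branch(false, false, 5)). Substituting into the earlier binding gives V := cons(branch(false, h(h(false, h(false, false)), branch(false, false, 5)), 5), h(false, h(false, false))).
MGU = { A ↦ false, X1 ↦ false, V ↦ cons(branch(false, h(h(false, h(false, false)), branch(false, false, 5)), 5), h(false, h(false, false))), U ↦ h(false, h(false, false)), R ↦ h(h(false, h(false, false)), branch(false, false, 5)) }, so R ↦ h(h(false, h(false, false)), branch(false, false, 5)).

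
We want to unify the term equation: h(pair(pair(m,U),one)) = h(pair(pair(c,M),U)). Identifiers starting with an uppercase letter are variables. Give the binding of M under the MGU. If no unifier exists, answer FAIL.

Decompose h/1: pair(pair(m,U),one) = pair(pair(c,M),U).
Decompose pair/2: pair(m,U) = pair(c,M),  one = U.
Decompose pair/2: m = c,  U = M.
Clash: constants m and c differ; no unifier exists.

FAIL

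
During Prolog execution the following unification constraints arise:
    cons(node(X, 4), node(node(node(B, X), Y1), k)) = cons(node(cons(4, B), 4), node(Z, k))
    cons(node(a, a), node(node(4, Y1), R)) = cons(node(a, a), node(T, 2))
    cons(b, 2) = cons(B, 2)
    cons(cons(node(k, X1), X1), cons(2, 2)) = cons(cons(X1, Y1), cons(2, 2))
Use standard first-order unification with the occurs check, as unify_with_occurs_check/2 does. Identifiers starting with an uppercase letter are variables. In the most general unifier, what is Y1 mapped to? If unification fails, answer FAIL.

FAIL

Decompose cons/2: node(X, 4) = node(cons(4, B), 4),  node(node(node(B, X), Y1), k) = node(Z, k).
Decompose node/2: X = cons(4, B),  4 = 4.
Bind X := cons(4, B); substituting into the one remaining equation that mentions X gives: node(node(node(B, cons(4, B)), Y1), k) = node(Z, k).
Delete trivial equation 4 = 4.
Decompose node/2: node(node(B, cons(4, B)), Y1) = Z,  k = k.
Bind Z := node(node(B, cons(4, B)), Y1); no other remaining equation mentions Z.
Delete trivial equation k = k.
Decompose cons/2: node(a, a) = node(a, a),  node(node(4, Y1), R) = node(T, 2).
Delete trivial equation node(a, a) = node(a, a).
Decompose node/2: node(4, Y1) = T,  R = 2.
Bind T := node(4, Y1); no other remaining equation mentions T.
Bind R := 2; no other remaining equation mentions R.
Decompose cons/2: b = B,  2 = 2.
Bind B := b; no other remaining equation mentions B. Substituting into the earlier bindings gives X := cons(4, b), Z := node(node(b, cons(4, b)), Y1).
Delete trivial equation 2 = 2.
Decompose cons/2: cons(node(k, X1), X1) = cons(X1, Y1),  cons(2, 2) = cons(2, 2).
Decompose cons/2: node(k, X1) = X1,  X1 = Y1.
Occurs check fails: X1 occurs in node(k, X1); the equation X1 = node(k, X1) has no finite solution.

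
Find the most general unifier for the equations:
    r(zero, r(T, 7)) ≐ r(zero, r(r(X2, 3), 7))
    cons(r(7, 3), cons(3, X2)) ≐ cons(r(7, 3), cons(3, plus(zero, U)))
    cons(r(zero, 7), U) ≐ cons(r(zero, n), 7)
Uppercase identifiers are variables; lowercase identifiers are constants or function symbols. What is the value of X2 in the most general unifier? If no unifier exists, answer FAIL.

Decompose r/2: zero ≐ zero,  r(T, 7) ≐ r(r(X2, 3), 7).
Delete trivial equation zero ≐ zero.
Decompose r/2: T ≐ r(X2, 3),  7 ≐ 7.
Bind T := r(X2, 3); no other remaining equation mentions T.
Delete trivial equation 7 ≐ 7.
Decompose cons/2: r(7, 3) ≐ r(7, 3),  cons(3, X2) ≐ cons(3, plus(zero, U)).
Delete trivial equation r(7, 3) ≐ r(7, 3).
Decompose cons/2: 3 ≐ 3,  X2 ≐ plus(zero, U).
Delete trivial equation 3 ≐ 3.
Bind X2 := plus(zero, U); no other remaining equation mentions X2. Substituting into the earlier binding gives T := r(plus(zero, U), 3).
Decompose cons/2: r(zero, 7) ≐ r(zero, n),  U ≐ 7.
Decompose r/2: zero ≐ zero,  7 ≐ n.
Delete trivial equation zero ≐ zero.
Clash: constants 7 and n differ; no unifier exists.

FAIL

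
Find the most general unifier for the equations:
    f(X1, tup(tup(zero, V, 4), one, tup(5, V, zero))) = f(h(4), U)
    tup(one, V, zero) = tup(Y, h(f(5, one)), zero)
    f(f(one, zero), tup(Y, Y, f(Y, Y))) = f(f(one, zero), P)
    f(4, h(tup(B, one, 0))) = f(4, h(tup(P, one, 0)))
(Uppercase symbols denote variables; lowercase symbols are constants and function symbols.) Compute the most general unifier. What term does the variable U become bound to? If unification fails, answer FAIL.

tup(tup(zero, h(f(5, one)), 4), one, tup(5, h(f(5, one)), zero))

Decompose f/2: X1 = h(4),  tup(tup(zero, V, 4), one, tup(5, V, zero)) = U.
Bind X1 := h(4); no other remaining equation mentions X1.
Bind U := tup(tup(zero, V, 4), one, tup(5, V, zero)); no other remaining equation mentions U.
Decompose tup/3: one = Y,  V = h(f(5, one)),  zero = zero.
Bind Y := one; substituting into the one remaining equation that mentions Y gives: f(f(one, zero), tup(one, one, f(one, one))) = f(f(one, zero), P).
Bind V := h(f(5, one)); no other remaining equation mentions V. Substituting into the earlier binding gives U := tup(tup(zero, h(f(5, one)), 4), one, tup(5, h(f(5, one)), zero)).
Delete trivial equation zero = zero.
Decompose f/2: f(one, zero) = f(one, zero),  tup(one, one, f(one, one)) = P.
Delete trivial equation f(one, zero) = f(one, zero).
Bind P := tup(one, one, f(one, one)); substituting into the remaining equation gives: f(4, h(tup(B, one, 0))) = f(4, h(tup(tup(one, one, f(one, one)), one, 0))).
Decompose f/2: 4 = 4,  h(tup(B, one, 0)) = h(tup(tup(one, one, f(one, one)), one, 0)).
Delete trivial equation 4 = 4.
Decompose h/1: tup(B, one, 0) = tup(tup(one, one, f(one, one)), one, 0).
Decompose tup/3: B = tup(one, one, f(one, one)),  one = one,  0 = 0.
Bind B := tup(one, one, f(one, one)); no other remaining equation mentions B.
Delete trivial equation one = one.
Delete trivial equation 0 = 0.
MGU = { X1 -> h(4), U -> tup(tup(zero, h(f(5, one)), 4), one, tup(5, h(f(5, one)), zero)), Y -> one, V -> h(f(5, one)), P -> tup(one, one, f(one, one)), B -> tup(one, one, f(one, one)) }, so U -> tup(tup(zero, h(f(5, one)), 4), one, tup(5, h(f(5, one)), zero)).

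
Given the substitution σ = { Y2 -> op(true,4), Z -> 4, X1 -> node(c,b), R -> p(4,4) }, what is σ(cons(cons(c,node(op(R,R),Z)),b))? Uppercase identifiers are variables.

Replace each occurrence of Z with 4.
Replace each occurrence of R with p(4,4).
Result: cons(cons(c,node(op(p(4,4),p(4,4)),4)),b).

cons(cons(c,node(op(p(4,4),p(4,4)),4)),b)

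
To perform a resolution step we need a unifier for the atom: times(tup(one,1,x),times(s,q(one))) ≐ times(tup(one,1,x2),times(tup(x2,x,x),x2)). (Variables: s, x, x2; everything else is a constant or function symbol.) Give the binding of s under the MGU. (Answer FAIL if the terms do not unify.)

tup(q(one),q(one),q(one))

Decompose times/2: tup(one,1,x) ≐ tup(one,1,x2),  times(s,q(one)) ≐ times(tup(x2,x,x),x2).
Decompose tup/3: one ≐ one,  1 ≐ 1,  x ≐ x2.
Delete trivial equation one ≐ one.
Delete trivial equation 1 ≐ 1.
Bind x := x2; substituting into the remaining equation gives: times(s,q(one)) ≐ times(tup(x2,x2,x2),x2).
Decompose times/2: s ≐ tup(x2,x2,x2),  q(one) ≐ x2.
Bind s := tup(x2,x2,x2); no other remaining equation mentions s.
Bind x2 := q(one). Substituting into the earlier bindings gives x := q(one), s := tup(q(one),q(one),q(one)).
MGU = { x := q(one), s := tup(q(one),q(one),q(one)), x2 := q(one) }, so s := tup(q(one),q(one),q(one)).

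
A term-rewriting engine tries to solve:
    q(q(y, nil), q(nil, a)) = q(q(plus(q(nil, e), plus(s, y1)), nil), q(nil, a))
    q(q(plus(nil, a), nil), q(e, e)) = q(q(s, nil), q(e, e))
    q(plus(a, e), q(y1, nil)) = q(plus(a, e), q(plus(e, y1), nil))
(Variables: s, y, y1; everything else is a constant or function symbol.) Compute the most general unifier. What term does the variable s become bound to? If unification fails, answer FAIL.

FAIL

Decompose q/2: q(y, nil) = q(plus(q(nil, e), plus(s, y1)), nil),  q(nil, a) = q(nil, a).
Decompose q/2: y = plus(q(nil, e), plus(s, y1)),  nil = nil.
Bind y := plus(q(nil, e), plus(s, y1)); no other remaining equation mentions y.
Delete trivial equation nil = nil.
Delete trivial equation q(nil, a) = q(nil, a).
Decompose q/2: q(plus(nil, a), nil) = q(s, nil),  q(e, e) = q(e, e).
Decompose q/2: plus(nil, a) = s,  nil = nil.
Bind s := plus(nil, a); no other remaining equation mentions s. Substituting into the earlier binding gives y := plus(q(nil, e), plus(plus(nil, a), y1)).
Delete trivial equation nil = nil.
Delete trivial equation q(e, e) = q(e, e).
Decompose q/2: plus(a, e) = plus(a, e),  q(y1, nil) = q(plus(e, y1), nil).
Delete trivial equation plus(a, e) = plus(a, e).
Decompose q/2: y1 = plus(e, y1),  nil = nil.
Occurs check fails: y1 occurs in plus(e, y1); the equation y1 = plus(e, y1) has no finite solution.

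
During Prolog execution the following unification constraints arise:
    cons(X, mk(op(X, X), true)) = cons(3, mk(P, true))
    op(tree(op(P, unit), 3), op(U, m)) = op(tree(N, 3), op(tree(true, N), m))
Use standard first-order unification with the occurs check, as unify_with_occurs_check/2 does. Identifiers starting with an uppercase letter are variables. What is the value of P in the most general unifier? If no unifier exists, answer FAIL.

op(3, 3)

Decompose cons/2: X = 3,  mk(op(X, X), true) = mk(P, true).
Bind X := 3; substituting into the one remaining equation that mentions X gives: mk(op(3, 3), true) = mk(P, true).
Decompose mk/2: op(3, 3) = P,  true = true.
Bind P := op(3, 3); substituting into the one remaining equation that mentions P gives: op(tree(op(op(3, 3), unit), 3), op(U, m)) = op(tree(N, 3), op(tree(true, N), m)).
Delete trivial equation true = true.
Decompose op/2: tree(op(op(3, 3), unit), 3) = tree(N, 3),  op(U, m) = op(tree(true, N), m).
Decompose tree/2: op(op(3, 3), unit) = N,  3 = 3.
Bind N := op(op(3, 3), unit); substituting into the one remaining equation that mentions N gives: op(U, m) = op(tree(true, op(op(3, 3), unit)), m).
Delete trivial equation 3 = 3.
Decompose op/2: U = tree(true, op(op(3, 3), unit)),  m = m.
Bind U := tree(true, op(op(3, 3), unit)); no other remaining equation mentions U.
Delete trivial equation m = m.
MGU = { X = 3, P = op(3, 3), N = op(op(3, 3), unit), U = tree(true, op(op(3, 3), unit)) }, so P = op(3, 3).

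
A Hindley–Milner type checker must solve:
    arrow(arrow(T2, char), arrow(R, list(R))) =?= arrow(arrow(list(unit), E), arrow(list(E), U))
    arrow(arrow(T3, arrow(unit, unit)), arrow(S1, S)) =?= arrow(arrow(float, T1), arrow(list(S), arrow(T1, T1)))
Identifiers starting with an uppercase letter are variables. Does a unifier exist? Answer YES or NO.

YES

Decompose arrow/2: arrow(T2, char) =?= arrow(list(unit), E),  arrow(R, list(R)) =?= arrow(list(E), U).
Decompose arrow/2: T2 =?= list(unit),  char =?= E.
Bind T2 := list(unit); no other remaining equation mentions T2.
Bind E := char; substituting into the one remaining equation that mentions E gives: arrow(R, list(R)) =?= arrow(list(char), U).
Decompose arrow/2: R =?= list(char),  list(R) =?= U.
Bind R := list(char); substituting into the one remaining equation that mentions R gives: list(list(char)) =?= U.
Bind U := list(list(char)); no other remaining equation mentions U.
Decompose arrow/2: arrow(T3, arrow(unit, unit)) =?= arrow(float, T1),  arrow(S1, S) =?= arrow(list(S), arrow(T1, T1)).
Decompose arrow/2: T3 =?= float,  arrow(unit, unit) =?= T1.
Bind T3 := float; no other remaining equation mentions T3.
Bind T1 := arrow(unit, unit); substituting into the remaining equation gives: arrow(S1, S) =?= arrow(list(S), arrow(arrow(unit, unit), arrow(unit, unit))).
Decompose arrow/2: S1 =?= list(S),  S =?= arrow(arrow(unit, unit), arrow(unit, unit)).
Bind S1 := list(S); no other remaining equation mentions S1.
Bind S := arrow(arrow(unit, unit), arrow(unit, unit)). Substituting into the earlier binding gives S1 := list(arrow(arrow(unit, unit), arrow(unit, unit))).
No equations remain and no clash or occurs-check failure arose, so a unifier exists.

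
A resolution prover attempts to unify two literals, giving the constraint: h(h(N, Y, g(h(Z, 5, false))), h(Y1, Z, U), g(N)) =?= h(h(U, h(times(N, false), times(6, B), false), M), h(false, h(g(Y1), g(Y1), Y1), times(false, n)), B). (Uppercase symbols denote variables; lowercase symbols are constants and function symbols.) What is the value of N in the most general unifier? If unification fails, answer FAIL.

Decompose h/3: h(N, Y, g(h(Z, 5, false))) =?= h(U, h(times(N, false), times(6, B), false), M),  h(Y1, Z, U) =?= h(false, h(g(Y1), g(Y1), Y1), times(false, n)),  g(N) =?= B.
Decompose h/3: N =?= U,  Y =?= h(times(N, false), times(6, B), false),  g(h(Z, 5, false)) =?= M.
Bind N := U; substituting into the 2 remaining equations that mention N gives: Y =?= h(times(U, false), times(6, B), false),  g(U) =?= B.
Bind Y := h(times(U, false), times(6, B), false); no other remaining equation mentions Y.
Bind M := g(h(Z, 5, false)); no other remaining equation mentions M.
Decompose h/3: Y1 =?= false,  Z =?= h(g(Y1), g(Y1), Y1),  U =?= times(false, n).
Bind Y1 := false; substituting into the one remaining equation that mentions Y1 gives: Z =?= h(g(false), g(false), false).
Bind Z := h(g(false), g(false), false); no other remaining equation mentions Z. Substituting into the earlier binding gives M := g(h(h(g(false), g(false), false), 5, false)).
Bind U := times(false, n); substituting into the remaining equation gives: g(times(false, n)) =?= B. Substituting into the earlier bindings gives N := times(false, n), Y := h(times(times(false, n), false), times(6, B), false).
Bind B := g(times(false, n)). Substituting into the earlier binding gives Y := h(times(times(false, n), false), times(6, g(times(false, n))), false).
MGU = { N ↦ times(false, n), Y ↦ h(times(times(false, n), false), times(6, g(times(false, n))), false), M ↦ g(h(h(g(false), g(false), false), 5, false)), Y1 ↦ false, Z ↦ h(g(false), g(false), false), U ↦ times(false, n), B ↦ g(times(false, n)) }, so N ↦ times(false, n).

times(false, n)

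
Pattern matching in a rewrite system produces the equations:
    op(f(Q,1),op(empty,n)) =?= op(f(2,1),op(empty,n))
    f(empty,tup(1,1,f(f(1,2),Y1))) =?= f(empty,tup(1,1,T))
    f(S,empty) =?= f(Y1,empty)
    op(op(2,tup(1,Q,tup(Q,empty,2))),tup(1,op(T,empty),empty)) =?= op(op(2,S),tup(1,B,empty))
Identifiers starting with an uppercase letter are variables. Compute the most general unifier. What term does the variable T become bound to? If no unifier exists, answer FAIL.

Decompose op/2: f(Q,1) =?= f(2,1),  op(empty,n) =?= op(empty,n).
Decompose f/2: Q =?= 2,  1 =?= 1.
Bind Q := 2; substituting into the one remaining equation that mentions Q gives: op(op(2,tup(1,2,tup(2,empty,2))),tup(1,op(T,empty),empty)) =?= op(op(2,S),tup(1,B,empty)).
Delete trivial equation 1 =?= 1.
Delete trivial equation op(empty,n) =?= op(empty,n).
Decompose f/2: empty =?= empty,  tup(1,1,f(f(1,2),Y1)) =?= tup(1,1,T).
Delete trivial equation empty =?= empty.
Decompose tup/3: 1 =?= 1,  1 =?= 1,  f(f(1,2),Y1) =?= T.
Delete trivial equation 1 =?= 1.
Delete trivial equation 1 =?= 1.
Bind T := f(f(1,2),Y1); substituting into the one remaining equation that mentions T gives: op(op(2,tup(1,2,tup(2,empty,2))),tup(1,op(f(f(1,2),Y1),empty),empty)) =?= op(op(2,S),tup(1,B,empty)).
Decompose f/2: S =?= Y1,  empty =?= empty.
Bind S := Y1; substituting into the one remaining equation that mentions S gives: op(op(2,tup(1,2,tup(2,empty,2))),tup(1,op(f(f(1,2),Y1),empty),empty)) =?= op(op(2,Y1),tup(1,B,empty)).
Delete trivial equation empty =?= empty.
Decompose op/2: op(2,tup(1,2,tup(2,empty,2))) =?= op(2,Y1),  tup(1,op(f(f(1,2),Y1),empty),empty) =?= tup(1,B,empty).
Decompose op/2: 2 =?= 2,  tup(1,2,tup(2,empty,2)) =?= Y1.
Delete trivial equation 2 =?= 2.
Bind Y1 := tup(1,2,tup(2,empty,2)); substituting into the remaining equation gives: tup(1,op(f(f(1,2),tup(1,2,tup(2,empty,2))),empty),empty) =?= tup(1,B,empty). Substituting into the earlier bindings gives T := f(f(1,2),tup(1,2,tup(2,empty,2))), S := tup(1,2,tup(2,empty,2)).
Decompose tup/3: 1 =?= 1,  op(f(f(1,2),tup(1,2,tup(2,empty,2))),empty) =?= B,  empty =?= empty.
Delete trivial equation 1 =?= 1.
Bind B := op(f(f(1,2),tup(1,2,tup(2,empty,2))),empty); no other remaining equation mentions B.
Delete trivial equation empty =?= empty.
MGU = { Q ↦ 2, T ↦ f(f(1,2),tup(1,2,tup(2,empty,2))), S ↦ tup(1,2,tup(2,empty,2)), Y1 ↦ tup(1,2,tup(2,empty,2)), B ↦ op(f(f(1,2),tup(1,2,tup(2,empty,2))),empty) }, so T ↦ f(f(1,2),tup(1,2,tup(2,empty,2))).

f(f(1,2),tup(1,2,tup(2,empty,2)))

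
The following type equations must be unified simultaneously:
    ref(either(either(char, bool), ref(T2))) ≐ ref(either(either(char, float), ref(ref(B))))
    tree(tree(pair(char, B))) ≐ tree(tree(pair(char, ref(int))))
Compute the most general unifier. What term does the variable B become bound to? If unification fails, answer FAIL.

FAIL

Decompose ref/1: either(either(char, bool), ref(T2)) ≐ either(either(char, float), ref(ref(B))).
Decompose either/2: either(char, bool) ≐ either(char, float),  ref(T2) ≐ ref(ref(B)).
Decompose either/2: char ≐ char,  bool ≐ float.
Delete trivial equation char ≐ char.
Clash: constants bool and float differ; no unifier exists.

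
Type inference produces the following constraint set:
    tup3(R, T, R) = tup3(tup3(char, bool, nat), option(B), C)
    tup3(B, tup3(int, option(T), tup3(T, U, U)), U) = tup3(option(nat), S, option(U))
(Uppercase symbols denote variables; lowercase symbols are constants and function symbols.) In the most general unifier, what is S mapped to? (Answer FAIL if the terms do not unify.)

Decompose tup3/3: R = tup3(char, bool, nat),  T = option(B),  R = C.
Bind R := tup3(char, bool, nat); substituting into the one remaining equation that mentions R gives: tup3(char, bool, nat) = C.
Bind T := option(B); substituting into the one remaining equation that mentions T gives: tup3(B, tup3(int, option(option(B)), tup3(option(B), U, U)), U) = tup3(option(nat), S, option(U)).
Bind C := tup3(char, bool, nat); no other remaining equation mentions C.
Decompose tup3/3: B = option(nat),  tup3(int, option(option(B)), tup3(option(B), U, U)) = S,  U = option(U).
Bind B := option(nat); substituting into the one remaining equation that mentions B gives: tup3(int, option(option(option(nat))), tup3(option(option(nat)), U, U)) = S. Substituting into the earlier binding gives T := option(option(nat)).
Bind S := tup3(int, option(option(option(nat))), tup3(option(option(nat)), U, U)); no other remaining equation mentions S.
Occurs check fails: U occurs in option(U); the equation U = option(U) has no finite solution.

FAIL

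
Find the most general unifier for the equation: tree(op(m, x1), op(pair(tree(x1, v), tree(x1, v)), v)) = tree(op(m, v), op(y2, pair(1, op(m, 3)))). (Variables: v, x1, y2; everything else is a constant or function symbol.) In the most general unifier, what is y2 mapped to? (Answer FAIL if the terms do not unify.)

pair(tree(pair(1, op(m, 3)), pair(1, op(m, 3))), tree(pair(1, op(m, 3)), pair(1, op(m, 3))))

Decompose tree/2: op(m, x1) = op(m, v),  op(pair(tree(x1, v), tree(x1, v)), v) = op(y2, pair(1, op(m, 3))).
Decompose op/2: m = m,  x1 = v.
Delete trivial equation m = m.
Bind x1 := v; substituting into the remaining equation gives: op(pair(tree(v, v), tree(v, v)), v) = op(y2, pair(1, op(m, 3))).
Decompose op/2: pair(tree(v, v), tree(v, v)) = y2,  v = pair(1, op(m, 3)).
Bind y2 := pair(tree(v, v), tree(v, v)); no other remaining equation mentions y2.
Bind v := pair(1, op(m, 3)). Substituting into the earlier bindings gives x1 := pair(1, op(m, 3)), y2 := pair(tree(pair(1, op(m, 3)), pair(1, op(m, 3))), tree(pair(1, op(m, 3)), pair(1, op(m, 3)))).
MGU = { x1 -> pair(1, op(m, 3)), y2 -> pair(tree(pair(1, op(m, 3)), pair(1, op(m, 3))), tree(pair(1, op(m, 3)), pair(1, op(m, 3)))), v -> pair(1, op(m, 3)) }, so y2 -> pair(tree(pair(1, op(m, 3)), pair(1, op(m, 3))), tree(pair(1, op(m, 3)), pair(1, op(m, 3)))).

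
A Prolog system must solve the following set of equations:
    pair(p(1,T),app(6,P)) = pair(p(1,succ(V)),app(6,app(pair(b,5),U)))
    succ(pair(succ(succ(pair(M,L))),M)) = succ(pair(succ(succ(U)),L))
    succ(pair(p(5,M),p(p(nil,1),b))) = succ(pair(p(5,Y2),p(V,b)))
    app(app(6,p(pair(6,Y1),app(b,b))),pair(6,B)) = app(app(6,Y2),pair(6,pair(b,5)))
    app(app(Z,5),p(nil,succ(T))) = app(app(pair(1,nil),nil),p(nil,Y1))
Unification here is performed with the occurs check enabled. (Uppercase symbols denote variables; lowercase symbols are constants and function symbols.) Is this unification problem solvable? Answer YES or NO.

Decompose pair/2: p(1,T) = p(1,succ(V)),  app(6,P) = app(6,app(pair(b,5),U)).
Decompose p/2: 1 = 1,  T = succ(V).
Delete trivial equation 1 = 1.
Bind T := succ(V); substituting into the one remaining equation that mentions T gives: app(app(Z,5),p(nil,succ(succ(V)))) = app(app(pair(1,nil),nil),p(nil,Y1)).
Decompose app/2: 6 = 6,  P = app(pair(b,5),U).
Delete trivial equation 6 = 6.
Bind P := app(pair(b,5),U); no other remaining equation mentions P.
Decompose succ/1: pair(succ(succ(pair(M,L))),M) = pair(succ(succ(U)),L).
Decompose pair/2: succ(succ(pair(M,L))) = succ(succ(U)),  M = L.
Decompose succ/1: succ(pair(M,L)) = succ(U).
Decompose succ/1: pair(M,L) = U.
Bind U := pair(M,L); no other remaining equation mentions U. Substituting into the earlier binding gives P := app(pair(b,5),pair(M,L)).
Bind M := L; substituting into the one remaining equation that mentions M gives: succ(pair(p(5,L),p(p(nil,1),b))) = succ(pair(p(5,Y2),p(V,b))). Substituting into the earlier bindings gives P := app(pair(b,5),pair(L,L)), U := pair(L,L).
Decompose succ/1: pair(p(5,L),p(p(nil,1),b)) = pair(p(5,Y2),p(V,b)).
Decompose pair/2: p(5,L) = p(5,Y2),  p(p(nil,1),b) = p(V,b).
Decompose p/2: 5 = 5,  L = Y2.
Delete trivial equation 5 = 5.
Bind L := Y2; no other remaining equation mentions L. Substituting into the earlier bindings gives P := app(pair(b,5),pair(Y2,Y2)), U := pair(Y2,Y2), M := Y2.
Decompose p/2: p(nil,1) = V,  b = b.
Bind V := p(nil,1); substituting into the one remaining equation that mentions V gives: app(app(Z,5),p(nil,succ(succ(p(nil,1))))) = app(app(pair(1,nil),nil),p(nil,Y1)). Substituting into the earlier binding gives T := succ(p(nil,1)).
Delete trivial equation b = b.
Decompose app/2: app(6,p(pair(6,Y1),app(b,b))) = app(6,Y2),  pair(6,B) = pair(6,pair(b,5)).
Decompose app/2: 6 = 6,  p(pair(6,Y1),app(b,b)) = Y2.
Delete trivial equation 6 = 6.
Bind Y2 := p(pair(6,Y1),app(b,b)); no other remaining equation mentions Y2. Substituting into the earlier bindings gives P := app(pair(b,5),pair(p(pair(6,Y1),app(b,b)),p(pair(6,Y1),app(b,b)))), U := pair(p(pair(6,Y1),app(b,b)),p(pair(6,Y1),app(b,b))), M := p(pair(6,Y1),app(b,b)), L := p(pair(6,Y1),app(b,b)).
Decompose pair/2: 6 = 6,  B = pair(b,5).
Delete trivial equation 6 = 6.
Bind B := pair(b,5); no other remaining equation mentions B.
Decompose app/2: app(Z,5) = app(pair(1,nil),nil),  p(nil,succ(succ(p(nil,1)))) = p(nil,Y1).
Decompose app/2: Z = pair(1,nil),  5 = nil.
Bind Z := pair(1,nil); no other remaining equation mentions Z.
Clash: constants 5 and nil differ; no unifier exists.

NO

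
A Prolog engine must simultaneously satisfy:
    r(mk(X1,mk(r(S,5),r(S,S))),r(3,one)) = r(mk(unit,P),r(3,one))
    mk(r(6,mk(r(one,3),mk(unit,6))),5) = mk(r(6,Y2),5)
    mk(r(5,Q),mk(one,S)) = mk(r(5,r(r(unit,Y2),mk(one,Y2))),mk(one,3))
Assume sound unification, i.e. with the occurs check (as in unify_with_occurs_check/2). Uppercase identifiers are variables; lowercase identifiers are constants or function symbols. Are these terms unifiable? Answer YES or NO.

Decompose r/2: mk(X1,mk(r(S,5),r(S,S))) = mk(unit,P),  r(3,one) = r(3,one).
Decompose mk/2: X1 = unit,  mk(r(S,5),r(S,S)) = P.
Bind X1 := unit; no other remaining equation mentions X1.
Bind P := mk(r(S,5),r(S,S)); no other remaining equation mentions P.
Delete trivial equation r(3,one) = r(3,one).
Decompose mk/2: r(6,mk(r(one,3),mk(unit,6))) = r(6,Y2),  5 = 5.
Decompose r/2: 6 = 6,  mk(r(one,3),mk(unit,6)) = Y2.
Delete trivial equation 6 = 6.
Bind Y2 := mk(r(one,3),mk(unit,6)); substituting into the one remaining equation that mentions Y2 gives: mk(r(5,Q),mk(one,S)) = mk(r(5,r(r(unit,mk(r(one,3),mk(unit,6))),mk(one,mk(r(one,3),mk(unit,6))))),mk(one,3)).
Delete trivial equation 5 = 5.
Decompose mk/2: r(5,Q) = r(5,r(r(unit,mk(r(one,3),mk(unit,6))),mk(one,mk(r(one,3),mk(unit,6))))),  mk(one,S) = mk(one,3).
Decompose r/2: 5 = 5,  Q = r(r(unit,mk(r(one,3),mk(unit,6))),mk(one,mk(r(one,3),mk(unit,6)))).
Delete trivial equation 5 = 5.
Bind Q := r(r(unit,mk(r(one,3),mk(unit,6))),mk(one,mk(r(one,3),mk(unit,6)))); no other remaining equation mentions Q.
Decompose mk/2: one = one,  S = 3.
Delete trivial equation one = one.
Bind S := 3. Substituting into the earlier binding gives P := mk(r(3,5),r(3,3)).
No equations remain and no clash or occurs-check failure arose, so a unifier exists.

YES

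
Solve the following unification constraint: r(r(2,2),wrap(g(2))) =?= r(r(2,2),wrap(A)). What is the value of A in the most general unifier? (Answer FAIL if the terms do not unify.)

Decompose r/2: r(2,2) =?= r(2,2),  wrap(g(2)) =?= wrap(A).
Delete trivial equation r(2,2) =?= r(2,2).
Decompose wrap/1: g(2) =?= A.
Bind A := g(2).
MGU = { A ↦ g(2) }, so A ↦ g(2).

g(2)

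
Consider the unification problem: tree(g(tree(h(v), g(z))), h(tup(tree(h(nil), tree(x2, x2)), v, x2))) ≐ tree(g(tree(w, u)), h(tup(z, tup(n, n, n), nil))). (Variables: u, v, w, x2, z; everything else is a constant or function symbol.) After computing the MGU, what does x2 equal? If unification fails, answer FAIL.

nil

Decompose tree/2: g(tree(h(v), g(z))) ≐ g(tree(w, u)),  h(tup(tree(h(nil), tree(x2, x2)), v, x2)) ≐ h(tup(z, tup(n, n, n), nil)).
Decompose g/1: tree(h(v), g(z)) ≐ tree(w, u).
Decompose tree/2: h(v) ≐ w,  g(z) ≐ u.
Bind w := h(v); no other remaining equation mentions w.
Bind u := g(z); no other remaining equation mentions u.
Decompose h/1: tup(tree(h(nil), tree(x2, x2)), v, x2) ≐ tup(z, tup(n, n, n), nil).
Decompose tup/3: tree(h(nil), tree(x2, x2)) ≐ z,  v ≐ tup(n, n, n),  x2 ≐ nil.
Bind z := tree(h(nil), tree(x2, x2)); no other remaining equation mentions z. Substituting into the earlier binding gives u := g(tree(h(nil), tree(x2, x2))).
Bind v := tup(n, n, n); no other remaining equation mentions v. Substituting into the earlier binding gives w := h(tup(n, n, n)).
Bind x2 := nil. Substituting into the earlier bindings gives u := g(tree(h(nil), tree(nil, nil))), z := tree(h(nil), tree(nil, nil)).
MGU = { w ↦ h(tup(n, n, n)), u ↦ g(tree(h(nil), tree(nil, nil))), z ↦ tree(h(nil), tree(nil, nil)), v ↦ tup(n, n, n), x2 ↦ nil }, so x2 ↦ nil.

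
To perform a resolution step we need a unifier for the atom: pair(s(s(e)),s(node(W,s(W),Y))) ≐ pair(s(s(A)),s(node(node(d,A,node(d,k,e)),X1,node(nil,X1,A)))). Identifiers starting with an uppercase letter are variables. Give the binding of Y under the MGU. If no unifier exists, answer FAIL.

Decompose pair/2: s(s(e)) ≐ s(s(A)),  s(node(W,s(W),Y)) ≐ s(node(node(d,A,node(d,k,e)),X1,node(nil,X1,A))).
Decompose s/1: s(e) ≐ s(A).
Decompose s/1: e ≐ A.
Bind A := e; substituting into the remaining equation gives: s(node(W,s(W),Y)) ≐ s(node(node(d,e,node(d,k,e)),X1,node(nil,X1,e))).
Decompose s/1: node(W,s(W),Y) ≐ node(node(d,e,node(d,k,e)),X1,node(nil,X1,e)).
Decompose node/3: W ≐ node(d,e,node(d,k,e)),  s(W) ≐ X1,  Y ≐ node(nil,X1,e).
Bind W := node(d,e,node(d,k,e)); substituting into the one remaining equation that mentions W gives: s(node(d,e,node(d,k,e))) ≐ X1.
Bind X1 := s(node(d,e,node(d,k,e))); substituting into the remaining equation gives: Y ≐ node(nil,s(node(d,e,node(d,k,e))),e).
Bind Y := node(nil,s(node(d,e,node(d,k,e))),e).
MGU = { A ↦ e, W ↦ node(d,e,node(d,k,e)), X1 ↦ s(node(d,e,node(d,k,e))), Y ↦ node(nil,s(node(d,e,node(d,k,e))),e) }, so Y ↦ node(nil,s(node(d,e,node(d,k,e))),e).

node(nil,s(node(d,e,node(d,k,e))),e)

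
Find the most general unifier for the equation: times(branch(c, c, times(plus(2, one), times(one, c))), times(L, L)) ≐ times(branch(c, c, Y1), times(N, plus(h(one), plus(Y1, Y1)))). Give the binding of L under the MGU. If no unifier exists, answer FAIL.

plus(h(one), plus(times(plus(2, one), times(one, c)), times(plus(2, one), times(one, c))))

Decompose times/2: branch(c, c, times(plus(2, one), times(one, c))) ≐ branch(c, c, Y1),  times(L, L) ≐ times(N, plus(h(one), plus(Y1, Y1))).
Decompose branch/3: c ≐ c,  c ≐ c,  times(plus(2, one), times(one, c)) ≐ Y1.
Delete trivial equation c ≐ c.
Delete trivial equation c ≐ c.
Bind Y1 := times(plus(2, one), times(one, c)); substituting into the remaining equation gives: times(L, L) ≐ times(N, plus(h(one), plus(times(plus(2, one), times(one, c)), times(plus(2, one), times(one, c))))).
Decompose times/2: L ≐ N,  L ≐ plus(h(one), plus(times(plus(2, one), times(one, c)), times(plus(2, one), times(one, c)))).
Bind L := N; substituting into the remaining equation gives: N ≐ plus(h(one), plus(times(plus(2, one), times(one, c)), times(plus(2, one), times(one, c)))).
Bind N := plus(h(one), plus(times(plus(2, one), times(one, c)), times(plus(2, one), times(one, c)))). Substituting into the earlier binding gives L := plus(h(one), plus(times(plus(2, one), times(one, c)), times(plus(2, one), times(one, c)))).
MGU = { Y1 ↦ times(plus(2, one), times(one, c)), L ↦ plus(h(one), plus(times(plus(2, one), times(one, c)), times(plus(2, one), times(one, c)))), N ↦ plus(h(one), plus(times(plus(2, one), times(one, c)), times(plus(2, one), times(one, c)))) }, so L ↦ plus(h(one), plus(times(plus(2, one), times(one, c)), times(plus(2, one), times(one, c)))).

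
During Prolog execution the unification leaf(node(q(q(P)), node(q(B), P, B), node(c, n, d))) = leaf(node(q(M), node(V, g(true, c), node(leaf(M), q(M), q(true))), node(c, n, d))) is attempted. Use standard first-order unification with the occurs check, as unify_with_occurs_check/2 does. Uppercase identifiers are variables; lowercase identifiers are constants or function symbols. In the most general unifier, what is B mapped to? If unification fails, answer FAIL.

node(leaf(q(g(true, c))), q(q(g(true, c))), q(true))

Decompose leaf/1: node(q(q(P)), node(q(B), P, B), node(c, n, d)) = node(q(M), node(V, g(true, c), node(leaf(M), q(M), q(true))), node(c, n, d)).
Decompose node/3: q(q(P)) = q(M),  node(q(B), P, B) = node(V, g(true, c), node(leaf(M), q(M), q(true))),  node(c, n, d) = node(c, n, d).
Decompose q/1: q(P) = M.
Bind M := q(P); substituting into the one remaining equation that mentions M gives: node(q(B), P, B) = node(V, g(true, c), node(leaf(q(P)), q(q(P)), q(true))).
Decompose node/3: q(B) = V,  P = g(true, c),  B = node(leaf(q(P)), q(q(P)), q(true)).
Bind V := q(B); no other remaining equation mentions V.
Bind P := g(true, c); substituting into the one remaining equation that mentions P gives: B = node(leaf(q(g(true, c))), q(q(g(true, c))), q(true)). Substituting into the earlier binding gives M := q(g(true, c)).
Bind B := node(leaf(q(g(true, c))), q(q(g(true, c))), q(true)); no other remaining equation mentions B. Substituting into the earlier binding gives V := q(node(leaf(q(g(true, c))), q(q(g(true, c))), q(true))).
Delete trivial equation node(c, n, d) = node(c, n, d).
MGU = { M = q(g(true, c)), V = q(node(leaf(q(g(true, c))), q(q(g(true, c))), q(true))), P = g(true, c), B = node(leaf(q(g(true, c))), q(q(g(true, c))), q(true)) }, so B = node(leaf(q(g(true, c))), q(q(g(true, c))), q(true)).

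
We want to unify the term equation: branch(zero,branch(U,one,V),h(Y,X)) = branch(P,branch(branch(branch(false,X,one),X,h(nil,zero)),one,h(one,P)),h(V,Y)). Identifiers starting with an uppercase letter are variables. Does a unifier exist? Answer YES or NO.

YES

Decompose branch/3: zero = P,  branch(U,one,V) = branch(branch(branch(false,X,one),X,h(nil,zero)),one,h(one,P)),  h(Y,X) = h(V,Y).
Bind P := zero; substituting into the one remaining equation that mentions P gives: branch(U,one,V) = branch(branch(branch(false,X,one),X,h(nil,zero)),one,h(one,zero)).
Decompose branch/3: U = branch(branch(false,X,one),X,h(nil,zero)),  one = one,  V = h(one,zero).
Bind U := branch(branch(false,X,one),X,h(nil,zero)); no other remaining equation mentions U.
Delete trivial equation one = one.
Bind V := h(one,zero); substituting into the remaining equation gives: h(Y,X) = h(h(one,zero),Y).
Decompose h/2: Y = h(one,zero),  X = Y.
Bind Y := h(one,zero); substituting into the remaining equation gives: X = h(one,zero).
Bind X := h(one,zero). Substituting into the earlier binding gives U := branch(branch(false,h(one,zero),one),h(one,zero),h(nil,zero)).
No equations remain and no clash or occurs-check failure arose, so a unifier exists.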